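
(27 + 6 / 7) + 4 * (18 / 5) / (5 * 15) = 24543 / 875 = 28.05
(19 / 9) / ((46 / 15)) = 0.69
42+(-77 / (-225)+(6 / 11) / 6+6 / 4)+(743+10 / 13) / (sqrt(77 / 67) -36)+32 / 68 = 450329616359 / 18981126450 -9669 * sqrt(5159) / 1127815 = 23.11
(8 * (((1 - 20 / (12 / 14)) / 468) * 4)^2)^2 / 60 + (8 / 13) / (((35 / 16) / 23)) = 6.47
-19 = -19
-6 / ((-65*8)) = 3 / 260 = 0.01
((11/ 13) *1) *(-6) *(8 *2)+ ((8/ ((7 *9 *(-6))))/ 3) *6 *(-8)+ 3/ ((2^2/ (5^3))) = 126367/ 9828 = 12.86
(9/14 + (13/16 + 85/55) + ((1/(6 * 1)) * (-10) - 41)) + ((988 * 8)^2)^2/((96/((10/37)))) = 500872515395632725/45584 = 10987901794393.49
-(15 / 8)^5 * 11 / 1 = -8353125 / 32768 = -254.92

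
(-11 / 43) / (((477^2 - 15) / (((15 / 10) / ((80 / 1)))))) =-11 / 521765440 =-0.00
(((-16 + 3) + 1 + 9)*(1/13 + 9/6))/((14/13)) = -123/28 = -4.39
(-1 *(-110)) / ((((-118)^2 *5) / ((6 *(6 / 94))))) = 99 / 163607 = 0.00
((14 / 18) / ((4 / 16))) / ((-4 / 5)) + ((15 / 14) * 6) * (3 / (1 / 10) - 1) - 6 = 11122 / 63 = 176.54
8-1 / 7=55 / 7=7.86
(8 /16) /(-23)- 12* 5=-2761 /46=-60.02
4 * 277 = 1108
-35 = -35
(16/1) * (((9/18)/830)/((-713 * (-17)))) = 4/5030215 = 0.00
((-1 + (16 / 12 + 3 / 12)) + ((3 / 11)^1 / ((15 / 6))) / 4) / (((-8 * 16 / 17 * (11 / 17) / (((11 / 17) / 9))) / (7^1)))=-47957 / 760320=-0.06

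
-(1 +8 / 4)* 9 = -27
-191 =-191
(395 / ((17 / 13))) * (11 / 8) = 56485 / 136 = 415.33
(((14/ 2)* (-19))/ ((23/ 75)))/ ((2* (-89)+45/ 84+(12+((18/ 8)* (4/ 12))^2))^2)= -125126400/ 7845391103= -0.02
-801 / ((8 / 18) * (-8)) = 7209 / 32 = 225.28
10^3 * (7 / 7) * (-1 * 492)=-492000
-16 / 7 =-2.29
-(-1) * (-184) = -184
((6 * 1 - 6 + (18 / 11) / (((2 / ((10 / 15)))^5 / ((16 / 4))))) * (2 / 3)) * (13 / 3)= 208 / 2673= 0.08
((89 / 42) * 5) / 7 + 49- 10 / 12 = 49.68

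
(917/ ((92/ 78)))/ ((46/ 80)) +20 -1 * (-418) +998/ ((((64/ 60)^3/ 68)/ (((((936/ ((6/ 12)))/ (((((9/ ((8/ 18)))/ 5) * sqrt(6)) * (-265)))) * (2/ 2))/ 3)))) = 946962/ 529 -13784875 * sqrt(6)/ 2544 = -11482.67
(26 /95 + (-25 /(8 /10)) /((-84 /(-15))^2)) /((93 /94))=-10120933 /13853280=-0.73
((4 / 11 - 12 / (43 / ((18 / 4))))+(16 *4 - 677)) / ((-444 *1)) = 290371 / 210012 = 1.38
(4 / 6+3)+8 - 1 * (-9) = 62 / 3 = 20.67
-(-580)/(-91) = -580/91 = -6.37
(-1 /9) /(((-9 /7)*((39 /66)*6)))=77 /3159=0.02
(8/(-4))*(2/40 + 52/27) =-3.95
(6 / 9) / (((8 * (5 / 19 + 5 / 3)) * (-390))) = -19 / 171600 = -0.00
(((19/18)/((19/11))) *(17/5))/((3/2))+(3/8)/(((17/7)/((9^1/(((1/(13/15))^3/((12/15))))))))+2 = 2357483/573750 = 4.11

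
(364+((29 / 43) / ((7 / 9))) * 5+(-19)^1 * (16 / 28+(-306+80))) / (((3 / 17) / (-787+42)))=-17732203175 / 903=-19636991.33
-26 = -26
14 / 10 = 7 / 5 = 1.40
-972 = -972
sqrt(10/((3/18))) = 2 * sqrt(15) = 7.75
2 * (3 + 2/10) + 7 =67/5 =13.40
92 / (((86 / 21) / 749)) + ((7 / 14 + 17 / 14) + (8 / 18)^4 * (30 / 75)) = 166165811582 / 9874305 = 16828.10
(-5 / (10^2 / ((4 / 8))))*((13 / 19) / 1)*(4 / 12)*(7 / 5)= -91 / 11400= -0.01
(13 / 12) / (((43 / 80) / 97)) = 25220 / 129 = 195.50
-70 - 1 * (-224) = 154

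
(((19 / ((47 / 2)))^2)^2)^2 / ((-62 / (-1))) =2173896069248 / 738149886514591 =0.00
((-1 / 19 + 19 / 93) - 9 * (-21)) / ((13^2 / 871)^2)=1500362959 / 298623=5024.27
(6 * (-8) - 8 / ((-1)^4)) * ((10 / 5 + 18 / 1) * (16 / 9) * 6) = -35840 / 3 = -11946.67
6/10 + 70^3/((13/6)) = 10290039/65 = 158308.29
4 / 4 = 1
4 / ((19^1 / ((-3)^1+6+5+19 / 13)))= 492 / 247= 1.99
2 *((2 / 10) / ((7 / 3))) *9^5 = 354294 / 35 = 10122.69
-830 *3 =-2490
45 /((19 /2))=90 /19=4.74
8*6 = 48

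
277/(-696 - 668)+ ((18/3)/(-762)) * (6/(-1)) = -0.16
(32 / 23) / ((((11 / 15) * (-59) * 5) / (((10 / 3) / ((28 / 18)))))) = -1440 / 104489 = -0.01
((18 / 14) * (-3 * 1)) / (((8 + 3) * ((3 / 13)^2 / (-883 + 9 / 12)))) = 1789203 / 308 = 5809.10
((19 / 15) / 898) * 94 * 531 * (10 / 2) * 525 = 82982025 / 449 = 184815.20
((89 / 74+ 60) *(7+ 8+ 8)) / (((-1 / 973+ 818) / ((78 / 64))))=3952825149 / 1884721984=2.10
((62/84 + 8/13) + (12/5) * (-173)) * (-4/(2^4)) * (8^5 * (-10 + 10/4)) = -2313832448/91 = -25426730.20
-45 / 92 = -0.49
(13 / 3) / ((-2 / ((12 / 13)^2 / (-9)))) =8 / 39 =0.21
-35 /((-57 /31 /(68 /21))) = 10540 /171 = 61.64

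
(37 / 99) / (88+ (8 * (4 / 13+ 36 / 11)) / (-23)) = 11063 / 2568024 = 0.00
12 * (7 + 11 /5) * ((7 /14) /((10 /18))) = 2484 /25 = 99.36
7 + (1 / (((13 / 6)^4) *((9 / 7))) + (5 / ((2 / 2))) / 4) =946545 / 114244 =8.29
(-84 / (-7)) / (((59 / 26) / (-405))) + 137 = -118277 / 59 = -2004.69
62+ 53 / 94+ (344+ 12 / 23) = 880119 / 2162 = 407.09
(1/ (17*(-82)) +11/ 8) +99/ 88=1742/ 697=2.50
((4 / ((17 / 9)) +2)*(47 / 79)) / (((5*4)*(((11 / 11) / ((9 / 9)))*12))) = 329 / 32232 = 0.01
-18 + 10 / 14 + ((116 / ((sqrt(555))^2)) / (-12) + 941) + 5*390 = 33492937 / 11655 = 2873.70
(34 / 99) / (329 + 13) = 17 / 16929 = 0.00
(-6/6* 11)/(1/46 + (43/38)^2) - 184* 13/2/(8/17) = -220565331/86498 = -2549.95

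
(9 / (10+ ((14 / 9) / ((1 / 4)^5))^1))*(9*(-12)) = -4374 / 7213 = -0.61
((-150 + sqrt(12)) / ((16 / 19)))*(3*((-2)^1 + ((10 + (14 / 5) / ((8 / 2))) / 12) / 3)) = 58235 / 64 - 11647*sqrt(3) / 960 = 888.91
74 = 74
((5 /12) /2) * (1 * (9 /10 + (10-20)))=-91 /48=-1.90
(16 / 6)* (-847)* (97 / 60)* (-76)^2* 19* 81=-162296231328 / 5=-32459246265.60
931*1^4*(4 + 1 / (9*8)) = 269059 / 72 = 3736.93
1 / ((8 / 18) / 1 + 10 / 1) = 9 / 94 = 0.10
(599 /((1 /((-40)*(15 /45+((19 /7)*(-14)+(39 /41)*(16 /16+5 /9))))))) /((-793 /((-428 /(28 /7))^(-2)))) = -0.10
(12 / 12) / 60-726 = -43559 / 60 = -725.98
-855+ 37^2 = 514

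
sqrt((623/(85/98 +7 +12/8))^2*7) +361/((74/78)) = 30527*sqrt(7)/459 +14079/37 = 556.48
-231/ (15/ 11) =-847/ 5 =-169.40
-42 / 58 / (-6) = 7 / 58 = 0.12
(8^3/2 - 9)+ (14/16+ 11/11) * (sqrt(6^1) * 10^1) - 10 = 75 * sqrt(6)/4+ 237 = 282.93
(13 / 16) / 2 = 13 / 32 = 0.41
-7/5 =-1.40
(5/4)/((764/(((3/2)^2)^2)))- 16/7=-779501/342272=-2.28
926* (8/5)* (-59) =-437072/5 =-87414.40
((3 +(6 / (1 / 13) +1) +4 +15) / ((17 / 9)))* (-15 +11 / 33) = -13332 / 17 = -784.24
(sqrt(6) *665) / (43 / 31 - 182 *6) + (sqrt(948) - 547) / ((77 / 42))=-283.06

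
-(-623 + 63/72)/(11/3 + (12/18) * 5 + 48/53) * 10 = 1318905/1676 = 786.94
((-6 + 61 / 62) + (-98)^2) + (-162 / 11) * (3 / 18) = 6544833 / 682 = 9596.53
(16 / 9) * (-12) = -21.33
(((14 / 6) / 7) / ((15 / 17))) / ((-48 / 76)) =-323 / 540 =-0.60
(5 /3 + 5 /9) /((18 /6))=20 /27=0.74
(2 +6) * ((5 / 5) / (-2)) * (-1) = 4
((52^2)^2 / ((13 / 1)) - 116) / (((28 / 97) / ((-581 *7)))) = -7922610703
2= 2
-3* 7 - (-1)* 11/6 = -19.17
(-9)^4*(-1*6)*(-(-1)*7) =-275562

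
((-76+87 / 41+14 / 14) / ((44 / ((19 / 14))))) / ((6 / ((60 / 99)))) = -7885 / 34727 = -0.23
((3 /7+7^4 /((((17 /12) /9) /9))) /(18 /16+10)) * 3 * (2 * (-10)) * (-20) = 14807852.71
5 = 5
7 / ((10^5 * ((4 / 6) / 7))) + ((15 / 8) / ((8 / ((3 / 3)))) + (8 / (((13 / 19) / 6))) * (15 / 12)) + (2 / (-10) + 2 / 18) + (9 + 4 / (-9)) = 375936929 / 3900000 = 96.39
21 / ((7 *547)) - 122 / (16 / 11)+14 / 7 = -358261 / 4376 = -81.87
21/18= 7/6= 1.17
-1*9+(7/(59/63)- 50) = -3040/59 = -51.53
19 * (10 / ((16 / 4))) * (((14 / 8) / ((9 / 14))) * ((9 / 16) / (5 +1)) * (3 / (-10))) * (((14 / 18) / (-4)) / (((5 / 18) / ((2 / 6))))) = 6517 / 7680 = 0.85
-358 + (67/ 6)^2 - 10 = -8759/ 36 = -243.31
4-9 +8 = 3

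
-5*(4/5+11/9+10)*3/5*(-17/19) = 9197/285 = 32.27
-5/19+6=109/19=5.74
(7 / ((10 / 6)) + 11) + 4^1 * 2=116 / 5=23.20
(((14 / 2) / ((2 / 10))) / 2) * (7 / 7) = 35 / 2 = 17.50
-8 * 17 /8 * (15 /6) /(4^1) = -85 /8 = -10.62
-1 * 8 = -8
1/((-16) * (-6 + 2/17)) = 17/1600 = 0.01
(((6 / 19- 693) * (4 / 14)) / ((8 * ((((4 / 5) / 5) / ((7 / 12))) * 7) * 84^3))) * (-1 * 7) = 109675 / 720728064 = 0.00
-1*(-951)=951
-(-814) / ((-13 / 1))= -814 / 13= -62.62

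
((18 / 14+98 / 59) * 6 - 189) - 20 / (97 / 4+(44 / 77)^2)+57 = -229048798 / 1989421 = -115.13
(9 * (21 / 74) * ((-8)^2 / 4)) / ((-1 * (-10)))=756 / 185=4.09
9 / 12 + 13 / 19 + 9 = 793 / 76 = 10.43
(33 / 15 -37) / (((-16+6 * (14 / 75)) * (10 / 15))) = 435 / 124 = 3.51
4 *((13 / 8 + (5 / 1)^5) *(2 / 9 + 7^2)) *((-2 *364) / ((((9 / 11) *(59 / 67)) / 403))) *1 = -1197963061331036 / 4779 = -250672329217.63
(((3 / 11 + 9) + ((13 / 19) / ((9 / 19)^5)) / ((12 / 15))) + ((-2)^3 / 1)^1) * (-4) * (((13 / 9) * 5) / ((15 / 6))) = -2508642734 / 5845851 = -429.13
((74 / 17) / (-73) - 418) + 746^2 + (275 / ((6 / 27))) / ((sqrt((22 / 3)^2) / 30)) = 1392800213 / 2482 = 561160.44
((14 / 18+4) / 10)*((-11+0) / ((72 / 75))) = -2365 / 432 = -5.47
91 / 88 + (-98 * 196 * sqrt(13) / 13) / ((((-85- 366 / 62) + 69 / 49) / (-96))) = 91 / 88- 2800987392 * sqrt(13) / 1767259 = -5713.52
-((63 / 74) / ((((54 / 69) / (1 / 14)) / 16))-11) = 361 / 37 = 9.76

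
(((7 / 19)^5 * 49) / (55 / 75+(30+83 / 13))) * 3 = 68824665 / 2560286366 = 0.03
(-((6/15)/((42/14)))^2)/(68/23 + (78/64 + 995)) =-2944/165463425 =-0.00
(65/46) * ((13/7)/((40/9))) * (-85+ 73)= -4563/644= -7.09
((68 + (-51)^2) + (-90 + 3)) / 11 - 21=2351 / 11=213.73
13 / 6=2.17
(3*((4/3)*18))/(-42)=-12/7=-1.71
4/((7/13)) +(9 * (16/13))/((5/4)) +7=10597/455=23.29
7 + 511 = 518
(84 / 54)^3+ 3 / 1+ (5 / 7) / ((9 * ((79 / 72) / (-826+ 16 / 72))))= -21352837 / 403137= -52.97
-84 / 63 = -4 / 3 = -1.33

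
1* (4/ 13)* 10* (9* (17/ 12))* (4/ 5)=408/ 13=31.38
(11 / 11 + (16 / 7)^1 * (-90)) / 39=-1433 / 273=-5.25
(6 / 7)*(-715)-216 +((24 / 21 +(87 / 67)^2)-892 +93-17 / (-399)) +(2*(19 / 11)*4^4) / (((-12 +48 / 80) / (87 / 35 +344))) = -561589690561 / 19702221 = -28503.88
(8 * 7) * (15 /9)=280 /3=93.33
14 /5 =2.80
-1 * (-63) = 63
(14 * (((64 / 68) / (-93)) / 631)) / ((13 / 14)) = -3136 / 12968943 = -0.00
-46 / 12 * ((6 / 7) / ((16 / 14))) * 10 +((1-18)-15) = -243 / 4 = -60.75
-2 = -2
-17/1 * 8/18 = -68/9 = -7.56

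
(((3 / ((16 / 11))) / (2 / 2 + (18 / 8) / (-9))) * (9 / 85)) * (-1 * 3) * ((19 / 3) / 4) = -1881 / 1360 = -1.38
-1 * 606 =-606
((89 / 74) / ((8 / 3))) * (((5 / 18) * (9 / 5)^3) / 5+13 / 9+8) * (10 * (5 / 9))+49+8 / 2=6191891 / 79920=77.48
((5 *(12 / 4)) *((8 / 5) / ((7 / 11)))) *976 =257664 / 7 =36809.14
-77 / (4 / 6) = -231 / 2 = -115.50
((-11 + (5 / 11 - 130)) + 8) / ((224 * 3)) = -243 / 1232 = -0.20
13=13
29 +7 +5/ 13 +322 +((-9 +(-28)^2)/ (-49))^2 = 18994384/ 31213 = 608.54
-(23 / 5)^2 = -529 / 25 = -21.16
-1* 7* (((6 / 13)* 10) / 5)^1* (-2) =168 / 13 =12.92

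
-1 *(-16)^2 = -256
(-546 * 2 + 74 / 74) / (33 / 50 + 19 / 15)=-163650 / 289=-566.26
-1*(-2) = 2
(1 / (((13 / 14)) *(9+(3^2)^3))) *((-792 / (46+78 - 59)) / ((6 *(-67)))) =308 / 6963645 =0.00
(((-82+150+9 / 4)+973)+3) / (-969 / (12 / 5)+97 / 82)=-57195 / 22007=-2.60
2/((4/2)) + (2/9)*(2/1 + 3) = 19/9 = 2.11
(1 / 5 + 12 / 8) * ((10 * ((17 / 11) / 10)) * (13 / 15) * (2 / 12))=3757 / 9900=0.38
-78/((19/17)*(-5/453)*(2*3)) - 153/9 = 98498/95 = 1036.82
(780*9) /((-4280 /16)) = -2808 /107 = -26.24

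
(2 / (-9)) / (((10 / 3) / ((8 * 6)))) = -16 / 5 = -3.20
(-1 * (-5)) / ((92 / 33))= 1.79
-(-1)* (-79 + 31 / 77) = -6052 / 77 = -78.60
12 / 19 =0.63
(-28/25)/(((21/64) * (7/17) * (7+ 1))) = -544/525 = -1.04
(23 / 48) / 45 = 23 / 2160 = 0.01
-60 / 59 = -1.02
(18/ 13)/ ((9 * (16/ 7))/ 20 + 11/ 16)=10080/ 12493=0.81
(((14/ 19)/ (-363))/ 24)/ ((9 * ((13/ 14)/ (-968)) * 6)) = 98/ 60021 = 0.00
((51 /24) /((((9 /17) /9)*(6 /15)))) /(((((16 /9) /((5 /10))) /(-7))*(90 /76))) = -38437 /256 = -150.14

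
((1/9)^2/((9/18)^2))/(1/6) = 8/27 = 0.30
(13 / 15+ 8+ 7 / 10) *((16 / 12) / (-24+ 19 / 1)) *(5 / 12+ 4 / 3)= -2009 / 450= -4.46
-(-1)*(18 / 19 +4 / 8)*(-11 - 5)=-440 / 19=-23.16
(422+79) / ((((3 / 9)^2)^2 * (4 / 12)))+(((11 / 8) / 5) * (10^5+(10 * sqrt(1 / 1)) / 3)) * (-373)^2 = 45915561335 / 12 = 3826296777.92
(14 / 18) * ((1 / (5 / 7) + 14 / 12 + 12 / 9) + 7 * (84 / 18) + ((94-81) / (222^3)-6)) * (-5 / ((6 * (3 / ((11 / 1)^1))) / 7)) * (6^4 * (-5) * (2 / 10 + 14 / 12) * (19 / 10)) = 702106911748781 / 82057860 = 8556242.04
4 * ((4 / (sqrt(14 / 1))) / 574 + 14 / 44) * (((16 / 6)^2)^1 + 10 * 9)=3496 * sqrt(14) / 18081 + 12236 / 99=124.32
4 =4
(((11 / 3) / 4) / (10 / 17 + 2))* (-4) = -17 / 12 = -1.42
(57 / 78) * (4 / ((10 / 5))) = 19 / 13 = 1.46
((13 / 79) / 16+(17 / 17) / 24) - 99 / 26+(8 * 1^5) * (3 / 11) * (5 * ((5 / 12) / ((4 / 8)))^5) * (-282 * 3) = -6039734719 / 1626768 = -3712.72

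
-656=-656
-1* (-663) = 663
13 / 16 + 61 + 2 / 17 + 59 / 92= 62.57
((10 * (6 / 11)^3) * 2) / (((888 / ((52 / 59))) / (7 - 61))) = -0.17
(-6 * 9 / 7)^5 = -459165024 / 16807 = -27319.87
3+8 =11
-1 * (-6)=6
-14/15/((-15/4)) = 56/225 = 0.25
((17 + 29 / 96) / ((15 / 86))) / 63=71423 / 45360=1.57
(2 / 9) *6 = 4 / 3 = 1.33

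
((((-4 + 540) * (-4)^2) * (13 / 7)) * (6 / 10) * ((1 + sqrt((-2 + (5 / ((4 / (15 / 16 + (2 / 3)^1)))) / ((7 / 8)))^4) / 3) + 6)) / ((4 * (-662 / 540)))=-4533555 / 331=-13696.54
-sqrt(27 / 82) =-3 * sqrt(246) / 82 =-0.57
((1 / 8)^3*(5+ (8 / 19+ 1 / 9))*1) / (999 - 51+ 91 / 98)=3311 / 290782080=0.00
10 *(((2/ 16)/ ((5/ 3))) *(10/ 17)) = 15/ 34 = 0.44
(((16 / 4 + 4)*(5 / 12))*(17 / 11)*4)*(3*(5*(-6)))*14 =-285600 / 11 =-25963.64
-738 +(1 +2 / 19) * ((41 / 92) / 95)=-122551419 / 166060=-737.99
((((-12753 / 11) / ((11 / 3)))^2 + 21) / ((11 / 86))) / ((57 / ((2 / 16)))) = 10492419551 / 6119938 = 1714.47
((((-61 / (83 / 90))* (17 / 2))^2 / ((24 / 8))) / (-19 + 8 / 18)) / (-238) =23.86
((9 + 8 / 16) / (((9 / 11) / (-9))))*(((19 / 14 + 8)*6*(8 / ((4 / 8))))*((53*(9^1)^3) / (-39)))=8462739384 / 91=92997136.09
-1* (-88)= 88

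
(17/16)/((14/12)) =51/56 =0.91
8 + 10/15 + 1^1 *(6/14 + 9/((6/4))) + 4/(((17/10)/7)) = 11269/357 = 31.57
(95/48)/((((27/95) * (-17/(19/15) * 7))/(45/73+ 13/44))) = -100450055/1486102464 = -0.07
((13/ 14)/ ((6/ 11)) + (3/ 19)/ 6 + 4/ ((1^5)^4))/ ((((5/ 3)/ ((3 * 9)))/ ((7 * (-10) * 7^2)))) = -12096189/ 38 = -318320.76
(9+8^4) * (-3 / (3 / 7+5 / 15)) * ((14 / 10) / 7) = -51723 / 16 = -3232.69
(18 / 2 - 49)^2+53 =1653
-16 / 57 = -0.28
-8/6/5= -4/15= -0.27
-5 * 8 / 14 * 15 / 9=-100 / 21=-4.76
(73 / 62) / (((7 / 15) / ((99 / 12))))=36135 / 1736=20.82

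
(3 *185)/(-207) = -185/69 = -2.68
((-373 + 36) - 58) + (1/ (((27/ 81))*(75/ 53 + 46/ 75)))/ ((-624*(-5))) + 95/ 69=-45550089785/ 115720176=-393.62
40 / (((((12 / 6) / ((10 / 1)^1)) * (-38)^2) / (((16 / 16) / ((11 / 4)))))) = 200 / 3971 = 0.05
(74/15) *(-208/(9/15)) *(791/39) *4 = -3746176/27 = -138747.26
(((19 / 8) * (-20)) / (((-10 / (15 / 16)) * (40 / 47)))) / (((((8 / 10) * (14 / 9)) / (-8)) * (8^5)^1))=-120555 / 117440512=-0.00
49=49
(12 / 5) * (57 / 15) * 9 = 2052 / 25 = 82.08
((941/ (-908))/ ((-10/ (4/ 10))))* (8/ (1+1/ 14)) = 26348/ 85125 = 0.31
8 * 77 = 616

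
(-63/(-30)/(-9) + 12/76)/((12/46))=-989/3420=-0.29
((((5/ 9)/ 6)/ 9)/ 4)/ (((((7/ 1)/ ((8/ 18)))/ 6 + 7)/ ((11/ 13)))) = 5/ 22113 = 0.00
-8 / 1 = -8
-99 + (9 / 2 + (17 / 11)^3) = -90.81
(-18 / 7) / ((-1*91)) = 18 / 637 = 0.03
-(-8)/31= 0.26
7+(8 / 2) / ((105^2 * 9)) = 694579 / 99225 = 7.00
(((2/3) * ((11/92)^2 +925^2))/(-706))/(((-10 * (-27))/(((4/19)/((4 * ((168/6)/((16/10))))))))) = -7242010121/804687080400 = -0.01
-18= -18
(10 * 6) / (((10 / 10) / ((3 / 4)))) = 45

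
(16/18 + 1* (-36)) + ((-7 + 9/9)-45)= -775/9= -86.11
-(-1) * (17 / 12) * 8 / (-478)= -17 / 717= -0.02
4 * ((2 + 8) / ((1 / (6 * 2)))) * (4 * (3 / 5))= 1152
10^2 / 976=0.10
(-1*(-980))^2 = 960400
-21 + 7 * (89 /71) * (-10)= -7721 /71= -108.75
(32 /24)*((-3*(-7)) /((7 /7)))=28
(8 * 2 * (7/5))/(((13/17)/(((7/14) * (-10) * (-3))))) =439.38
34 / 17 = 2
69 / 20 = 3.45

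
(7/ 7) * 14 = 14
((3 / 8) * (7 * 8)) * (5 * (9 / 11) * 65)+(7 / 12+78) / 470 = 346447373 / 62040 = 5584.26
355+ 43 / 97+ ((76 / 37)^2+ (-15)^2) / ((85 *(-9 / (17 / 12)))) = 25457767583 / 71708220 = 355.02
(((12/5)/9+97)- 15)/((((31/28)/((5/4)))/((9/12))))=4319/62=69.66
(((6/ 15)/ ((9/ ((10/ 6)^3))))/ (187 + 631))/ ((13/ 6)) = 50/ 430677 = 0.00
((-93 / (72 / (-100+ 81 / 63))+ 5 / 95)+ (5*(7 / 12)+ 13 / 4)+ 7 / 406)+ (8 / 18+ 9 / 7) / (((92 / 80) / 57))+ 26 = 522681349 / 2129064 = 245.50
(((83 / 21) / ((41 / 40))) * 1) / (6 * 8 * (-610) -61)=-3320 / 25262601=-0.00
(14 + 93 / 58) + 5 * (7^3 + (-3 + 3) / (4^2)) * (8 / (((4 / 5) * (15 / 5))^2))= 625760 / 261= 2397.55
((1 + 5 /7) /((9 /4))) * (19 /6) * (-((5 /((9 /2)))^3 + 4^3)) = -157.72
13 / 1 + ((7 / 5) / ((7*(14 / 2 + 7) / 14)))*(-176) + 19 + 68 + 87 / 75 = 1649 / 25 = 65.96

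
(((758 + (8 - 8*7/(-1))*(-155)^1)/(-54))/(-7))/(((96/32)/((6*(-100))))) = 101800/21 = 4847.62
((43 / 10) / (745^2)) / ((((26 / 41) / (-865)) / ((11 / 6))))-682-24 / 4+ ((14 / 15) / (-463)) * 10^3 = -55324740323107 / 80176691400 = -690.04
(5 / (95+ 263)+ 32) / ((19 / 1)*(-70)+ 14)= -11461 / 471128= -0.02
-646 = -646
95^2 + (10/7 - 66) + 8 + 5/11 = 8968.88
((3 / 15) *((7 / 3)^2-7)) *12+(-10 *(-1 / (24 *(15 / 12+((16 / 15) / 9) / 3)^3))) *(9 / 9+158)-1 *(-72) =13559976462256 / 136743464535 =99.16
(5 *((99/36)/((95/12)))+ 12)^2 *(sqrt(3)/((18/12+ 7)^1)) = 136242 *sqrt(3)/6137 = 38.45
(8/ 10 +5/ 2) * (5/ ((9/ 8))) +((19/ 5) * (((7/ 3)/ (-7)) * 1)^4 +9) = 9604/ 405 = 23.71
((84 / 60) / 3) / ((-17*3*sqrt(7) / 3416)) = -3416*sqrt(7) / 765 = -11.81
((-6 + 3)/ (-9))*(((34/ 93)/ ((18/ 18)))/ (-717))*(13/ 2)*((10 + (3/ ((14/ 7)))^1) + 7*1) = -8177/ 400086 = -0.02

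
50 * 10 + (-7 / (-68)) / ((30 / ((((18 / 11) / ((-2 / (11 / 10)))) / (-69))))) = 78200007 / 156400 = 500.00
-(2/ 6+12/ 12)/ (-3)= 0.44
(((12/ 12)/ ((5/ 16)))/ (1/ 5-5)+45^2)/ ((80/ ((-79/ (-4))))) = 479767/ 960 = 499.76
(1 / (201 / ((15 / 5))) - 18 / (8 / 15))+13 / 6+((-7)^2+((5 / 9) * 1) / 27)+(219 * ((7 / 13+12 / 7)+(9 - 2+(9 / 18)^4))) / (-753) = 87720409201 / 5949989136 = 14.74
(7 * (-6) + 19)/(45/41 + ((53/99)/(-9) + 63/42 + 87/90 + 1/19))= -79820235/12345676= -6.47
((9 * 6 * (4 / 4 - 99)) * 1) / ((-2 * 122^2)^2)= -1323 / 221533456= -0.00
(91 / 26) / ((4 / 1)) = 7 / 8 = 0.88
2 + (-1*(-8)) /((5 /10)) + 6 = 24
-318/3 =-106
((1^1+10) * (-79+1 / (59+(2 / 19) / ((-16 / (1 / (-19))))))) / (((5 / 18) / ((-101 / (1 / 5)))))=269136263682 / 170393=1579503.05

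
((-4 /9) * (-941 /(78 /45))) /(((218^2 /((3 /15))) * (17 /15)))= 4705 /5251402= 0.00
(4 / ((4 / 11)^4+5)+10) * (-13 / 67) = -10311262 / 4921887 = -2.09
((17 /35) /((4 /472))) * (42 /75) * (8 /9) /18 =16048 /10125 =1.58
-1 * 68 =-68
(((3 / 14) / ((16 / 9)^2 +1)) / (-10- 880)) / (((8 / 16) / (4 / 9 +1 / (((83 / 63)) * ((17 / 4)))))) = -106812 / 1481204305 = -0.00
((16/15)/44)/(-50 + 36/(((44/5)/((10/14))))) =-28/54375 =-0.00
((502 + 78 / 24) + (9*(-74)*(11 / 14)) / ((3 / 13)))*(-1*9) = 444105 / 28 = 15860.89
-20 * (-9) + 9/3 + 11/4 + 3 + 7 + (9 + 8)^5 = 5680211/4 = 1420052.75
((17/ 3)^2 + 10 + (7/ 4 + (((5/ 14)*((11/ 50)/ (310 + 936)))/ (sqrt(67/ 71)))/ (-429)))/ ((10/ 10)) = 1579/ 36 - sqrt(4757)/ 455811720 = 43.86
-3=-3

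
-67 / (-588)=0.11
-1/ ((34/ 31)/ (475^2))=-6994375/ 34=-205716.91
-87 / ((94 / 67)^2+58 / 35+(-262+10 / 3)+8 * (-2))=41007015 / 127753894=0.32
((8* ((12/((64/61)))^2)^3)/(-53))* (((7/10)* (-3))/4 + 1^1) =-713608705274211/4445962240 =-160507.14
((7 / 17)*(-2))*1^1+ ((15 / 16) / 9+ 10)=7573 / 816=9.28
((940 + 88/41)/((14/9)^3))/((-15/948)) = -1112312574/70315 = -15818.99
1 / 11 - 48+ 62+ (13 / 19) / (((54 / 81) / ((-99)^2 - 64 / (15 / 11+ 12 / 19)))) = 583349373 / 58102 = 10040.09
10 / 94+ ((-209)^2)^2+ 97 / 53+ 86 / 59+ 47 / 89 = 24957489160356882 / 13080241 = 1908029764.92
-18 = -18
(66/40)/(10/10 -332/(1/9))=-33/59740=-0.00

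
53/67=0.79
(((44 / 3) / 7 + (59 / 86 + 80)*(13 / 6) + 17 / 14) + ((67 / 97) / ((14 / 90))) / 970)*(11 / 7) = 279.92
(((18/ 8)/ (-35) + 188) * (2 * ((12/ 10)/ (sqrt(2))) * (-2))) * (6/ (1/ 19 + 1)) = -4499181 * sqrt(2)/ 1750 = -3635.89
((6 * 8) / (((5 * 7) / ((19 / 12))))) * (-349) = -26524 / 35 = -757.83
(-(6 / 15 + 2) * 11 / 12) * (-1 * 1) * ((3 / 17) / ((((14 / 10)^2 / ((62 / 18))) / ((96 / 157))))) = 54560 / 130781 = 0.42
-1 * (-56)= 56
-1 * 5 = -5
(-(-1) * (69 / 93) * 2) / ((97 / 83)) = 1.27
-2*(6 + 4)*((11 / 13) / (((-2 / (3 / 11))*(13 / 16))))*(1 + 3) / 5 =2.27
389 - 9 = 380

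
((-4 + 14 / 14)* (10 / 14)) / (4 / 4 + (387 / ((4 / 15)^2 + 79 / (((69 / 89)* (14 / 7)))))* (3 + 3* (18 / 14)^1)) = -7920915 / 195958027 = -0.04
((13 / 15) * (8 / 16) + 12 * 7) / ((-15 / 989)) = -2505137 / 450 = -5566.97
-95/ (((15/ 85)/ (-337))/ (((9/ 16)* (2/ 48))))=544255/ 128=4251.99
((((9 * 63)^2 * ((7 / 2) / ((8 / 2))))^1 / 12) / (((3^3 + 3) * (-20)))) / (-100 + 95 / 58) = 1035909 / 2608000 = 0.40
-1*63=-63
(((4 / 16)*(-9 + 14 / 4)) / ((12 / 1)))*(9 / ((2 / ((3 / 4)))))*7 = -693 / 256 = -2.71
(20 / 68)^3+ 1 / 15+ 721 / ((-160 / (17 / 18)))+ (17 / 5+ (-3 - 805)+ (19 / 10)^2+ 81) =-724.15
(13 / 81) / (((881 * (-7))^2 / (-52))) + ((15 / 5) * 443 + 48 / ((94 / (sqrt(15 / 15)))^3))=1329.00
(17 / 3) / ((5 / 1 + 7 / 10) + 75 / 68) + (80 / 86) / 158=19773440 / 23571783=0.84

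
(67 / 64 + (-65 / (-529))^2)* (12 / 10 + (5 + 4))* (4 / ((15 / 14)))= 2263349893 / 55968200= 40.44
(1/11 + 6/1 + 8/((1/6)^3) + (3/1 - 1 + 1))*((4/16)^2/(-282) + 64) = 1379439959/12408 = 111173.43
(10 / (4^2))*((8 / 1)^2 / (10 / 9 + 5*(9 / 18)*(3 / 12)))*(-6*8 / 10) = -13824 / 125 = -110.59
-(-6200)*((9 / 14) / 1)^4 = 5084775 / 4802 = 1058.89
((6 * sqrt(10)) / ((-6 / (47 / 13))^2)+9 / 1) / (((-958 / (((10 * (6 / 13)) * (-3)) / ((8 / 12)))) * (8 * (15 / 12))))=19881 * sqrt(10) / 4209452+243 / 12454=0.03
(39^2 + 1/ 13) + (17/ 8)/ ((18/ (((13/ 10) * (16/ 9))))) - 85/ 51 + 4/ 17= 272080591/ 179010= 1519.92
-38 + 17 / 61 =-2301 / 61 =-37.72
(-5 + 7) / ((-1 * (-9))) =2 / 9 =0.22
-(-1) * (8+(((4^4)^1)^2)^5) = 1208925819614629174706184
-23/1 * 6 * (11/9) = -506/3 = -168.67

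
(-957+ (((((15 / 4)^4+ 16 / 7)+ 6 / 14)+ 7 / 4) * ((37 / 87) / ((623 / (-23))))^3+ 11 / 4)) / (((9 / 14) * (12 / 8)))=-272284191843584137741 / 275147541070734528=-989.59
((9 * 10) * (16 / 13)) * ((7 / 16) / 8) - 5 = 55 / 52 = 1.06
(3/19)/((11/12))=36/209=0.17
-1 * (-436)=436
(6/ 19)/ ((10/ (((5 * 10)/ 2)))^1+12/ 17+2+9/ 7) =1190/ 16549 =0.07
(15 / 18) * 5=25 / 6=4.17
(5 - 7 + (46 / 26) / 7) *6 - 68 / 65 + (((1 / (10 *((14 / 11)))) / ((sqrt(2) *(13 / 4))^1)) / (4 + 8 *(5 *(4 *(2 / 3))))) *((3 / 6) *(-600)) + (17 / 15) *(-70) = -124028 / 1365 - 495 *sqrt(2) / 15106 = -90.91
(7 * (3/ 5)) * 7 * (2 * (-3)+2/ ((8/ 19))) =-147/ 4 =-36.75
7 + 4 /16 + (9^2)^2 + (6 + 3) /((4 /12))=26381 /4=6595.25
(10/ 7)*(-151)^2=228010/ 7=32572.86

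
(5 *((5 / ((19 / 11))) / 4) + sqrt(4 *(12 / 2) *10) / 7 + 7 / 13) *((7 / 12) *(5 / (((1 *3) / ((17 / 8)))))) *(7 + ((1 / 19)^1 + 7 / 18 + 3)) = 303535 *sqrt(15) / 24624 + 2908775905 / 32438016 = 137.41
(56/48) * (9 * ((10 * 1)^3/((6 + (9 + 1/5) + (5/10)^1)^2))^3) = 10500000000000000/14976071831449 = 701.12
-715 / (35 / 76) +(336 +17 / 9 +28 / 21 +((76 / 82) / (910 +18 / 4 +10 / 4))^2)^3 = 80367840186087075687988426363867010333 / 2058954183448771284724589768241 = 39033331.01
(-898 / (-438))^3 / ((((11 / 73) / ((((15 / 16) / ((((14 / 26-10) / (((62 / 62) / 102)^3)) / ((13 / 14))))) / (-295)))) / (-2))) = -0.00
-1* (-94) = 94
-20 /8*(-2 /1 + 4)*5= -25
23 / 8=2.88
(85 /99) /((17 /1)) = 0.05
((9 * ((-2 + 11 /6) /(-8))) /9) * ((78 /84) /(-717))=-13 /481824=-0.00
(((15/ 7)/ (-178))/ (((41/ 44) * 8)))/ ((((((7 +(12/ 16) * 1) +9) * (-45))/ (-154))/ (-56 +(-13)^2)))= -0.04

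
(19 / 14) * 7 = 19 / 2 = 9.50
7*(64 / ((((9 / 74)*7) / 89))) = 421504 / 9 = 46833.78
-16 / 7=-2.29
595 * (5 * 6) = 17850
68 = 68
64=64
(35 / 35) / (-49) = -1 / 49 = -0.02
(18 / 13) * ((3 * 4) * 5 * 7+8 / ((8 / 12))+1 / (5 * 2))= 38889 / 65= 598.29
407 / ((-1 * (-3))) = 407 / 3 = 135.67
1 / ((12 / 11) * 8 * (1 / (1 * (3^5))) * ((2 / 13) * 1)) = 11583 / 64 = 180.98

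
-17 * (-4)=68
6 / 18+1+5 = 19 / 3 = 6.33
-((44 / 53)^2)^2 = -3748096 / 7890481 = -0.48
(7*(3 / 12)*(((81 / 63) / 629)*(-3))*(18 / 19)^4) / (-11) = 708588 / 901690999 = 0.00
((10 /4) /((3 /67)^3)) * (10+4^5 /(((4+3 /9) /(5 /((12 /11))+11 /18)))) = 36288559765 /1053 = 34462070.05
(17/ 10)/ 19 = 17/ 190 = 0.09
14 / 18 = 7 / 9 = 0.78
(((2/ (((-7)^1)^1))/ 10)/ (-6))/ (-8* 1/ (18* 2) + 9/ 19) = 57/ 3010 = 0.02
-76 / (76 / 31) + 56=25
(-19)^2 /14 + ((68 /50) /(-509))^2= 58455166809 /2266958750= 25.79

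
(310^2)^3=887503681000000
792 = 792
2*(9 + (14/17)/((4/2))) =320/17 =18.82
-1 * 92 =-92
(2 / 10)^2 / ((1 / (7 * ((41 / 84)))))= 41 / 300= 0.14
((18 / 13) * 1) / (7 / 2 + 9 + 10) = 4 / 65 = 0.06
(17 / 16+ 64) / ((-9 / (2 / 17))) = -347 / 408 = -0.85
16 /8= 2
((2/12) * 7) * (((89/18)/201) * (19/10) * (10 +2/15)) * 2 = 449806/407025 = 1.11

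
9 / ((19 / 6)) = 54 / 19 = 2.84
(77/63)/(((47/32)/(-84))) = -9856/141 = -69.90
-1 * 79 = -79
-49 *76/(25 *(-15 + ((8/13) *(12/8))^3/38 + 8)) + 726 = 5443217482/7283425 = 747.34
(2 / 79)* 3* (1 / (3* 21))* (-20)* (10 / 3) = -400 / 4977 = -0.08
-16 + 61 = 45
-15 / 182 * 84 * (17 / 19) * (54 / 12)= -6885 / 247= -27.87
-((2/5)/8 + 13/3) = -263/60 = -4.38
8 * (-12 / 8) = -12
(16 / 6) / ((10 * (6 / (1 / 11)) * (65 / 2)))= 4 / 32175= 0.00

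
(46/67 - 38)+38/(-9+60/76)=-219187/5226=-41.94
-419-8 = -427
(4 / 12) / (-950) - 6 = -6.00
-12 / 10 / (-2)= 3 / 5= 0.60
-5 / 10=-1 / 2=-0.50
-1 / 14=-0.07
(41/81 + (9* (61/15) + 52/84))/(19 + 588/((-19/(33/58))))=4533077/167265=27.10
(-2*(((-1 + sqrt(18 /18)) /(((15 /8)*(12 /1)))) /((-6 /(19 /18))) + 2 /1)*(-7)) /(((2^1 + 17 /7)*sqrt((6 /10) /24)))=392*sqrt(10) /31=39.99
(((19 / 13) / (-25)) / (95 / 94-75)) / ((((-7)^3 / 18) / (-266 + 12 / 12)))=1703844 / 155061725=0.01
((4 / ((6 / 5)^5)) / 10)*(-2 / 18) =-625 / 34992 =-0.02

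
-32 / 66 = -16 / 33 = -0.48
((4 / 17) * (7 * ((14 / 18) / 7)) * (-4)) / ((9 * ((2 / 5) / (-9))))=280 / 153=1.83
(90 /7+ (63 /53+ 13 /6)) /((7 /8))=144356 /7791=18.53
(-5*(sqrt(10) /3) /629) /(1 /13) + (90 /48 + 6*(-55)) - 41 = -369.23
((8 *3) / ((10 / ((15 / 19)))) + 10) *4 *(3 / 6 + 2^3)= 7684 / 19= 404.42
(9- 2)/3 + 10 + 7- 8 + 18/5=224/15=14.93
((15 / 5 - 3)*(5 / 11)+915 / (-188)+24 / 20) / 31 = -3447 / 29140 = -0.12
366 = 366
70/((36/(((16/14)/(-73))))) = -20/657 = -0.03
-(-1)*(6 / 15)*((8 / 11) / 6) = 8 / 165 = 0.05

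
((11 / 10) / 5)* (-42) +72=1569 / 25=62.76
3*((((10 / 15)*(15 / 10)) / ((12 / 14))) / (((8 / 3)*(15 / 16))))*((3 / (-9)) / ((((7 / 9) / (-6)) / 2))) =7.20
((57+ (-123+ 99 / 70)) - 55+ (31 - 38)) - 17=-10051 / 70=-143.59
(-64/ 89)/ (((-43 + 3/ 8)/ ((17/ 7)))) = 8704/ 212443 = 0.04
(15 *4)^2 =3600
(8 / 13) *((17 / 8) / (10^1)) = 17 / 130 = 0.13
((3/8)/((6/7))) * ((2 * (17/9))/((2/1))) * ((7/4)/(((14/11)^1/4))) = 4.55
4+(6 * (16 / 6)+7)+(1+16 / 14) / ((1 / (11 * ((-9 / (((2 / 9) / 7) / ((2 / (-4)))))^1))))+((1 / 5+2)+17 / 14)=472033 / 140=3371.66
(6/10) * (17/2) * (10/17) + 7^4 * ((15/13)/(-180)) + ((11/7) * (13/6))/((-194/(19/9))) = -2961971/238329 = -12.43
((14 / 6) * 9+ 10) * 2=62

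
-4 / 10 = -0.40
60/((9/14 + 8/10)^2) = 294000/10201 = 28.82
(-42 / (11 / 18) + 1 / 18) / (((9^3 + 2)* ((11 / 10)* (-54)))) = 67985 / 42987186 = 0.00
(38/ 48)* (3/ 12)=19/ 96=0.20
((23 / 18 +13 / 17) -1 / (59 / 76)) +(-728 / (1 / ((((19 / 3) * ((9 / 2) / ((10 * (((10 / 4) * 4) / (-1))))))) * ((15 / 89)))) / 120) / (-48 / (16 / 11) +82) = 855152707 / 1124764200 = 0.76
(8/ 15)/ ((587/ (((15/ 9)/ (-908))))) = -2/ 1199241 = -0.00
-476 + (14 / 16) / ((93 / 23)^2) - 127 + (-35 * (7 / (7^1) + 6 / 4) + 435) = -17674853 / 69192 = -255.45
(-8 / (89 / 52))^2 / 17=1.29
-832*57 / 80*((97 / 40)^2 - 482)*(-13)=-7338332703 / 2000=-3669166.35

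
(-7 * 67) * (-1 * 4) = 1876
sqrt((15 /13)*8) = 3.04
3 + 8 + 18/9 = 13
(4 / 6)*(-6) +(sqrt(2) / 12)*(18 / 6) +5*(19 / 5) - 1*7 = sqrt(2) / 4 +8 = 8.35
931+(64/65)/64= 60516/65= 931.02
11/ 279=0.04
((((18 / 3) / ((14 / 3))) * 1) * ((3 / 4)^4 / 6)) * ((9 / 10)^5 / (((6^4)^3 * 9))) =3 / 1468006400000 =0.00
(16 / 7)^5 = 1048576 / 16807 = 62.39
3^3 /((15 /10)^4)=16 /3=5.33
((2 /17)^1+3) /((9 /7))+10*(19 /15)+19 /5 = 14452 /765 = 18.89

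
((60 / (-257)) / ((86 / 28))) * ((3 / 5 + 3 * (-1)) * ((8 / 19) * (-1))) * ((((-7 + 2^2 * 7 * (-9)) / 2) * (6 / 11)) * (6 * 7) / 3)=175440384 / 2309659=75.96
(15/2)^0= 1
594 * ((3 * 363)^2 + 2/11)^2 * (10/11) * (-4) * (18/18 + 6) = -2573053484213857680/121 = -21264904828213699.83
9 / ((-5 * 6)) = -3 / 10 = -0.30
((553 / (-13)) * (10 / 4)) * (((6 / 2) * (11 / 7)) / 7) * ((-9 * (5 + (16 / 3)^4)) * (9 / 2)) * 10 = 4297704675 / 182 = 23613761.95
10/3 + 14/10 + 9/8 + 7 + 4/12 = 1583/120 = 13.19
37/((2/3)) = 111/2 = 55.50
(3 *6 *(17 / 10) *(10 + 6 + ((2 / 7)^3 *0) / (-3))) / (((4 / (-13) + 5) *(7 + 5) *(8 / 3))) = 1989 / 610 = 3.26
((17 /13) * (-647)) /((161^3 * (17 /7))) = -0.00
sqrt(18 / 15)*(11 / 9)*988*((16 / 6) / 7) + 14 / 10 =7 / 5 + 86944*sqrt(30) / 945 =505.33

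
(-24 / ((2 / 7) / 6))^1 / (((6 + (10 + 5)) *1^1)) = -24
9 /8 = 1.12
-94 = -94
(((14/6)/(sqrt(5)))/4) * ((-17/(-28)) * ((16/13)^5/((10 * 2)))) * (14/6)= 1949696 * sqrt(5)/83540925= 0.05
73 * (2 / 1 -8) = -438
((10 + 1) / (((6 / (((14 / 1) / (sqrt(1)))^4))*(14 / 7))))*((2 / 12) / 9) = 52822 / 81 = 652.12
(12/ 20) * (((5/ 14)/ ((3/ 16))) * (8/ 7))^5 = 671088640000/ 22880495169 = 29.33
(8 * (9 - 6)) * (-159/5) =-3816/5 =-763.20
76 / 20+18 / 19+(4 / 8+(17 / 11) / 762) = 2090021 / 398145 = 5.25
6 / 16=3 / 8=0.38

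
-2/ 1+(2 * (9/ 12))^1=-1/ 2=-0.50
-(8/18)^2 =-16/81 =-0.20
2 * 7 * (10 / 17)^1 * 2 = 280 / 17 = 16.47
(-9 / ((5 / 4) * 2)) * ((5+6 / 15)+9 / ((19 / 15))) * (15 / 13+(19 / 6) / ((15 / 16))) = -204.01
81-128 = -47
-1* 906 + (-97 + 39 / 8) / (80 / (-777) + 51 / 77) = -5850261 / 5464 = -1070.69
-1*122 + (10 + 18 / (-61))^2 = -103498 / 3721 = -27.81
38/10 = 19/5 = 3.80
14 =14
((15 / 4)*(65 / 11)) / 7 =975 / 308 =3.17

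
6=6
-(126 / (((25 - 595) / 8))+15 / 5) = -117 / 95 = -1.23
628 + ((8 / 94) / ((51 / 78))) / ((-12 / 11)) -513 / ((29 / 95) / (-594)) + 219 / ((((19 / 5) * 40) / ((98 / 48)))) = 84431282625601 / 84527808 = 998858.06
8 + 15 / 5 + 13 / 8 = 101 / 8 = 12.62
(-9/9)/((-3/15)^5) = 3125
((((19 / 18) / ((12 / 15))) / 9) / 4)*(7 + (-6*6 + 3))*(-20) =6175 / 324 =19.06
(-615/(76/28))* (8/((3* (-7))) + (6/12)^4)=21935/304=72.15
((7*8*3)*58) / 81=3248 / 27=120.30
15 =15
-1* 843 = -843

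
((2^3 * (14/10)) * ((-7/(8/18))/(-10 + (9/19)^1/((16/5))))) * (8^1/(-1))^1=-2145024/14975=-143.24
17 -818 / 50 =16 / 25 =0.64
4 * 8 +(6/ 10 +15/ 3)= 188/ 5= 37.60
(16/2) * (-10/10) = -8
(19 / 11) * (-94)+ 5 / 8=-14233 / 88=-161.74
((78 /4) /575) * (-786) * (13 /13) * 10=-30654 /115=-266.56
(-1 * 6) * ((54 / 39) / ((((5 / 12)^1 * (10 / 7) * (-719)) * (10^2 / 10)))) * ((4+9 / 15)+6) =120204 / 5841875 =0.02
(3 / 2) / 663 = 1 / 442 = 0.00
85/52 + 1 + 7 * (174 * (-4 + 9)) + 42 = 319001/52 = 6134.63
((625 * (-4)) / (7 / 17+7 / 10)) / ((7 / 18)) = -5782.31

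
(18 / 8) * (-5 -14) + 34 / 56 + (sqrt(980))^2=6565 / 7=937.86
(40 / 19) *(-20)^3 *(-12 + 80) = -1145263.16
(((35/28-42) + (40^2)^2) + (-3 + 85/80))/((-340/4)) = -40959317/1360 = -30117.14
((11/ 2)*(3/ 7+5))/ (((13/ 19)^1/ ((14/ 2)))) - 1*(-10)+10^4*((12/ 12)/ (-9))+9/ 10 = -929857/ 1170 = -794.75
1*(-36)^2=1296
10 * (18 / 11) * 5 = 900 / 11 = 81.82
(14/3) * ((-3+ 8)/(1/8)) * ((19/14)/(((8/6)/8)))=1520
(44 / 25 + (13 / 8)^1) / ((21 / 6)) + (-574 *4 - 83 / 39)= -2297.16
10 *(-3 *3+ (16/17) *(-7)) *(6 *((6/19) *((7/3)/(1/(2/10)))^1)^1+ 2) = -145220/323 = -449.60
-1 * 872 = -872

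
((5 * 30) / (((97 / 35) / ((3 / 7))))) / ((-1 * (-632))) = 1125 / 30652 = 0.04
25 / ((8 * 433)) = 25 / 3464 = 0.01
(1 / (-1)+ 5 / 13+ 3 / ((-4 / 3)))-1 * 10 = -669 / 52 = -12.87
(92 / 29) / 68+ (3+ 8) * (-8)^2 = 347095 / 493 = 704.05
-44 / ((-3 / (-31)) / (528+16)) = -742016 / 3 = -247338.67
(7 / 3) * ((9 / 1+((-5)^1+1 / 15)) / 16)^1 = 427 / 720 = 0.59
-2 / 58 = -1 / 29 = -0.03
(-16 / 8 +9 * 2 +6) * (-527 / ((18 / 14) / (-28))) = 2272424 / 9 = 252491.56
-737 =-737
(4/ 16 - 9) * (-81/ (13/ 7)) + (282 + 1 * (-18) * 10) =25149/ 52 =483.63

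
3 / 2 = 1.50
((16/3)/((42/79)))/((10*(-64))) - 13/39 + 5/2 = 10841/5040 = 2.15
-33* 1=-33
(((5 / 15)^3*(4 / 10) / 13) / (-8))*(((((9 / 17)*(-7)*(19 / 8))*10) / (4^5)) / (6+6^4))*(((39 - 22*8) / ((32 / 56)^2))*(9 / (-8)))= 127547 / 28735176704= 0.00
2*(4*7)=56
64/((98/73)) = 2336/49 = 47.67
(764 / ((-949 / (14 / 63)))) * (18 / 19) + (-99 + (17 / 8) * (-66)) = -17267891 / 72124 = -239.42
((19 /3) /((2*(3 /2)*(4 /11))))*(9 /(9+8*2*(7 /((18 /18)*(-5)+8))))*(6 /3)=627 /278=2.26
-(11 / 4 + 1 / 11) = -125 / 44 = -2.84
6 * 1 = 6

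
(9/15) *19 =57/5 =11.40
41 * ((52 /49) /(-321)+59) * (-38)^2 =54938884636 /15729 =3492840.27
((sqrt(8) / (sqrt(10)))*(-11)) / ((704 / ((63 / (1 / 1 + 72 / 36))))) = -21*sqrt(5) / 160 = -0.29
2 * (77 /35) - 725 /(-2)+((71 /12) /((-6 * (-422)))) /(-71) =55739443 /151920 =366.90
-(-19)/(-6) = -19/6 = -3.17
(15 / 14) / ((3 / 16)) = 40 / 7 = 5.71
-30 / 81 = -10 / 27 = -0.37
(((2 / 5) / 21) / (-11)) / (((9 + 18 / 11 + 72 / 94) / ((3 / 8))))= -47 / 825300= -0.00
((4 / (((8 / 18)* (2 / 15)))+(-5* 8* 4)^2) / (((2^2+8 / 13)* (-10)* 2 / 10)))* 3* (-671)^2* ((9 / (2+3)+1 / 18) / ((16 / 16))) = -10035717457337 / 1440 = -6969248234.26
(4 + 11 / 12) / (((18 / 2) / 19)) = 1121 / 108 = 10.38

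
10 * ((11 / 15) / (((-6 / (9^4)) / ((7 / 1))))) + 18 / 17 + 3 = -954192 / 17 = -56128.94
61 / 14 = 4.36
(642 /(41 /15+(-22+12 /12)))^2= 23184225 /18769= 1235.24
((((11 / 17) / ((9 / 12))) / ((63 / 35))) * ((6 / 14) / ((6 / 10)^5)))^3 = 324951171875000000 / 17627358343214277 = 18.43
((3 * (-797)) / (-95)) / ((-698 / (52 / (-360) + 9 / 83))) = 214393 / 165111900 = 0.00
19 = 19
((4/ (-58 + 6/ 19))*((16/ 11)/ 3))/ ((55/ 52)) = -7904/ 248655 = -0.03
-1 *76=-76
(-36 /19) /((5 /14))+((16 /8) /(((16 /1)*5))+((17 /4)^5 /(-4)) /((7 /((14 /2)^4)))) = -46268095001 /389120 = -118904.44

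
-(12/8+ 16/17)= -83/34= -2.44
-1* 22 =-22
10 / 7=1.43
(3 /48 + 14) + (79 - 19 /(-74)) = 55245 /592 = 93.32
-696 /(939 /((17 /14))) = -1972 /2191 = -0.90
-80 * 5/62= -200/31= -6.45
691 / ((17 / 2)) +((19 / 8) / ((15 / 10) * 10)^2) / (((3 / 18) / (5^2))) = 16907 / 204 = 82.88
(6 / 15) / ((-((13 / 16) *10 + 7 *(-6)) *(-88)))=-2 / 14905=-0.00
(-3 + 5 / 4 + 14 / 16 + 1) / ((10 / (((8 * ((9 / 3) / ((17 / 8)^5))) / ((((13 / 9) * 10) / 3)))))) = 663552 / 461453525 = 0.00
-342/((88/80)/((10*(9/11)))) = -307800/121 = -2543.80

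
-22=-22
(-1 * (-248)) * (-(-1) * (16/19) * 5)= 19840/19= 1044.21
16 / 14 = 8 / 7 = 1.14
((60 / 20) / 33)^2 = 1 / 121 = 0.01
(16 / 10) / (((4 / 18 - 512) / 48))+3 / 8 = 20721 / 92120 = 0.22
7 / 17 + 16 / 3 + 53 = 2996 / 51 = 58.75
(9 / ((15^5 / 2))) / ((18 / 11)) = 11 / 759375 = 0.00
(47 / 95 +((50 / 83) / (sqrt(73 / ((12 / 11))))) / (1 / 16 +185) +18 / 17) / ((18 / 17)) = 13600 * sqrt(2409) / 1776129201 +2509 / 1710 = 1.47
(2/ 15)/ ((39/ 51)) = 34/ 195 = 0.17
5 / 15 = 1 / 3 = 0.33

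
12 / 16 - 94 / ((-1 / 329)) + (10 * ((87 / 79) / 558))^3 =49059644250966061 / 1586317483692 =30926.75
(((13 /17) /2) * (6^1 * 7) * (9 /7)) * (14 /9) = 546 /17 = 32.12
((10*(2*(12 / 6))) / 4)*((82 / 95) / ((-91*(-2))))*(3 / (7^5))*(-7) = -0.00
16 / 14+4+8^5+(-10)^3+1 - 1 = 222412 / 7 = 31773.14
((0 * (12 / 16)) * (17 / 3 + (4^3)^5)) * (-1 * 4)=0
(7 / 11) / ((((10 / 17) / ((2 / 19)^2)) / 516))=6.19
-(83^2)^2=-47458321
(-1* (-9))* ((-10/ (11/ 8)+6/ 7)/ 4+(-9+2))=-77.44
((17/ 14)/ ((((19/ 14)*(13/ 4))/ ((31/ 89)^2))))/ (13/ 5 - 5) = -81685/ 5869461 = -0.01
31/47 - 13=-580/47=-12.34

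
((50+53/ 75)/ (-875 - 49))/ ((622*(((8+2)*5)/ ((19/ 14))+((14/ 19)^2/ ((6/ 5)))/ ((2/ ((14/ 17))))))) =-23339011/ 9795232986000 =-0.00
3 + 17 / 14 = 59 / 14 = 4.21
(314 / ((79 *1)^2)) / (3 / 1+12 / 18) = 942 / 68651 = 0.01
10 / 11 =0.91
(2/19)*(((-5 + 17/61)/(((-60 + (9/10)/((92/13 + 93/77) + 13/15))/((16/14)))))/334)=11108352/391294660099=0.00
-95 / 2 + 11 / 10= -232 / 5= -46.40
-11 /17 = -0.65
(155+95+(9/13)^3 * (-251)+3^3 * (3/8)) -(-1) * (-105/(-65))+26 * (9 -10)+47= 199.45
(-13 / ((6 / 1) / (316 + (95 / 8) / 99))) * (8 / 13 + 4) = -1251835 / 396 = -3161.20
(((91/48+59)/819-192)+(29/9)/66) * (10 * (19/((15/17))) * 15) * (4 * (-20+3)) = 759347452315/18018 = 42143825.75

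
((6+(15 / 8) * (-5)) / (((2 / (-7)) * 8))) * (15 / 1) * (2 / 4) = 2835 / 256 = 11.07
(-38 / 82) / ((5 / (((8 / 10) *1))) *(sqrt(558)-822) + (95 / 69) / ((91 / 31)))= 0.00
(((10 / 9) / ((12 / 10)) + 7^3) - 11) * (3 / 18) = 8989 / 162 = 55.49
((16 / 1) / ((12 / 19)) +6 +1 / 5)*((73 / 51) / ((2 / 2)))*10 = 69058 / 153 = 451.36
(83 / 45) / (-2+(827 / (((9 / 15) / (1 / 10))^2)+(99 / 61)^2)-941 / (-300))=37210 / 539513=0.07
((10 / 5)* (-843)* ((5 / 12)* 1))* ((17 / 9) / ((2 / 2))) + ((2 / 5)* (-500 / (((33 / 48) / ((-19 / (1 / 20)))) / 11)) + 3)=21864169 / 18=1214676.06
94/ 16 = 47/ 8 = 5.88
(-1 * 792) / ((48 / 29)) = -478.50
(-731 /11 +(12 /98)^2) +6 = -1596269 /26411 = -60.44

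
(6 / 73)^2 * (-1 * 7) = -252 / 5329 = -0.05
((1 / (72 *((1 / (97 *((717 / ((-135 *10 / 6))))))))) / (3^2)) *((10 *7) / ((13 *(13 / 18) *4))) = -162281 / 182520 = -0.89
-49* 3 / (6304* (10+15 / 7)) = -1029 / 535840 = -0.00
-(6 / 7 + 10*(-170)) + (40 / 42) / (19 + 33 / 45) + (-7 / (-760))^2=254196285491 / 149598400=1699.19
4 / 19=0.21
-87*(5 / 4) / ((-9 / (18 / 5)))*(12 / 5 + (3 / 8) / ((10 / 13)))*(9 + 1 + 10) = 20097 / 8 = 2512.12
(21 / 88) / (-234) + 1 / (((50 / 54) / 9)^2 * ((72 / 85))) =95697871 / 858000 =111.54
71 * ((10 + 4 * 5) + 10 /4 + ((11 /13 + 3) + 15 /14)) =241755 /91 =2656.65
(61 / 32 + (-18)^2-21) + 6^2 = 10909 / 32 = 340.91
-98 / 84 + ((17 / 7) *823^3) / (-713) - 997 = -56888951333 / 29946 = -1899717.87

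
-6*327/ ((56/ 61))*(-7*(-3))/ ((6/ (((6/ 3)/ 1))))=-14960.25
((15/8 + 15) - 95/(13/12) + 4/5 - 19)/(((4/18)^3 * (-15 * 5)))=11248227/104000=108.16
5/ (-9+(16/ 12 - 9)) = -3/ 10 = -0.30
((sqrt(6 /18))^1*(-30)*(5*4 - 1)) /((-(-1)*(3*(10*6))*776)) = -19*sqrt(3) /13968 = -0.00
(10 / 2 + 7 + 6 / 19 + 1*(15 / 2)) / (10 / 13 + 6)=9789 / 3344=2.93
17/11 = 1.55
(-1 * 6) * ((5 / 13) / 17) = -30 / 221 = -0.14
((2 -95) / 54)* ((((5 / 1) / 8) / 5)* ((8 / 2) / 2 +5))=-217 / 144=-1.51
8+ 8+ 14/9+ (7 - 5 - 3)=149/9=16.56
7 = 7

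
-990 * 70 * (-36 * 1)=2494800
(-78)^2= 6084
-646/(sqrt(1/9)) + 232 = -1706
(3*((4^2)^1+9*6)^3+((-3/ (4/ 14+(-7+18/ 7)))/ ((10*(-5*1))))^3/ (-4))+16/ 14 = 87837081056064827/ 85361500000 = 1029001.14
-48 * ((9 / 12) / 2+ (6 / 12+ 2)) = -138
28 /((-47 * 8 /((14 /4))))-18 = -3433 /188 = -18.26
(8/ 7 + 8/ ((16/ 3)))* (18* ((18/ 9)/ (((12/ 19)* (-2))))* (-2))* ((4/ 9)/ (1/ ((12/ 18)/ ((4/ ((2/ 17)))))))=1406/ 1071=1.31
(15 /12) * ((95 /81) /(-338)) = -0.00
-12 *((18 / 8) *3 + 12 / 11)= -1035 / 11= -94.09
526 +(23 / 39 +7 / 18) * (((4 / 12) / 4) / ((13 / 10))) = 9601697 / 18252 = 526.06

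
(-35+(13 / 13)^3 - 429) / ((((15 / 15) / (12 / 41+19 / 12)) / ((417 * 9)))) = -534613599 / 164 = -3259839.02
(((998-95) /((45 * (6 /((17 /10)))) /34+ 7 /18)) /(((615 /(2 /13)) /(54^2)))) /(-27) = -338213232 /70150795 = -4.82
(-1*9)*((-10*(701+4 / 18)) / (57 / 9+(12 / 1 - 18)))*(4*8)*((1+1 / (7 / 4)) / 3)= 3173531.43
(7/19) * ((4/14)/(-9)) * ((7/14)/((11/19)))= -1/99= -0.01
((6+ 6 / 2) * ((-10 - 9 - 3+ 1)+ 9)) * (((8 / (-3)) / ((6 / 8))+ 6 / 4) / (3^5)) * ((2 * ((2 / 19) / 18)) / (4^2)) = 37 / 55404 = 0.00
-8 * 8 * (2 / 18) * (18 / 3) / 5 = -128 / 15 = -8.53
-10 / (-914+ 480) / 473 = 5 / 102641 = 0.00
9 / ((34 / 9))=81 / 34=2.38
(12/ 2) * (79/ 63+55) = 7088/ 21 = 337.52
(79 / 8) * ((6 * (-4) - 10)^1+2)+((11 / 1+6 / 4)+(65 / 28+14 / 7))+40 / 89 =-744433 / 2492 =-298.73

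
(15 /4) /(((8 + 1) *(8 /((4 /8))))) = 5 /192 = 0.03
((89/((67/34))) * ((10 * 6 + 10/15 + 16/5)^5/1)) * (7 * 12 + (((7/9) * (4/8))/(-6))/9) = 49836185465891254469872/12363384375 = 4030950098636.83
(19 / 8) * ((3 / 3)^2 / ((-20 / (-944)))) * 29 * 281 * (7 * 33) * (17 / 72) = 11957752961 / 240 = 49823970.67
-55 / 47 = -1.17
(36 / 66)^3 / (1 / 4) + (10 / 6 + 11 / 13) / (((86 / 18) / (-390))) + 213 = 488361 / 57233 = 8.53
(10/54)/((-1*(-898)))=0.00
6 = 6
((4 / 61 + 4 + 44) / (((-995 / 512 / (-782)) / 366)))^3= 349442554241898817613098647552 / 985074875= 354737049040966370818.36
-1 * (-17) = 17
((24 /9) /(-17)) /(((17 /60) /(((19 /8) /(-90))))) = 38 /2601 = 0.01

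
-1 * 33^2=-1089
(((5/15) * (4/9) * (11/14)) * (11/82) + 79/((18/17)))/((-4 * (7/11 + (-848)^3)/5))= 12722215/83166013618632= 0.00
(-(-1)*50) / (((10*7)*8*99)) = 0.00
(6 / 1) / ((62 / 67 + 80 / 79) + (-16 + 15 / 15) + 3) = -15879 / 26629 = -0.60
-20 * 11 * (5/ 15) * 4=-880/ 3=-293.33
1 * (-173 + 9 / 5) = -856 / 5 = -171.20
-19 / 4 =-4.75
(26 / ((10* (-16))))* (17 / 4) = -221 / 320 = -0.69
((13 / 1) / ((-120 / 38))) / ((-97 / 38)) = 4693 / 2910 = 1.61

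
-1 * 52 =-52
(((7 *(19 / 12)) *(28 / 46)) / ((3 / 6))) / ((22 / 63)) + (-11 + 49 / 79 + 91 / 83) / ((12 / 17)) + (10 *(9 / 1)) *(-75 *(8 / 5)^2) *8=-2751443499209 / 19907052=-138214.51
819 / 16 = 51.19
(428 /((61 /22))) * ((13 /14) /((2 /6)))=183612 /427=430.00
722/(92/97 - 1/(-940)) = 65831960/86577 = 760.39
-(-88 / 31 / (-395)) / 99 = -8 / 110205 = -0.00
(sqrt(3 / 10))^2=3 / 10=0.30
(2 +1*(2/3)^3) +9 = 305/27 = 11.30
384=384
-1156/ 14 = -578/ 7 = -82.57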